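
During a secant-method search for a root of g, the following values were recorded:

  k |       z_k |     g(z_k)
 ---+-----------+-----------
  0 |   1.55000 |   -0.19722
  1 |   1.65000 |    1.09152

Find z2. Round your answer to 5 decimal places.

1.56530

z2 = 1.65000 − 1.09152·(1.65000 − 1.55000) / (1.09152 − (-0.19722))
   = 1.65000 − (0.1091520)/(1.2887400) = 1.5653033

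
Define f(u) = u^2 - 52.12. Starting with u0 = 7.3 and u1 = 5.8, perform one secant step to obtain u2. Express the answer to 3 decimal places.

7.211

f(7.3) = 1.17000, f(5.8) = -18.48000
u2 = 5.80000 − (-18.48000)·(5.80000 − 7.30000) / (-18.48000 − 1.17000) = 5.80000 − (27.72000)/(-19.65000) = 7.21069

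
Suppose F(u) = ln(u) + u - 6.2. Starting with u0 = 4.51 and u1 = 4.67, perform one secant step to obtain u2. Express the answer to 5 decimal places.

F(4.51) = -0.1837028, F(4.67) = 0.0111591
u2 = 4.6700000 − 0.0111591·(4.6700000 − 4.5100000) / (0.0111591 − (-0.1837028)) = 4.6700000 − (0.0017855)/(0.1948619) = 4.6608374

4.66084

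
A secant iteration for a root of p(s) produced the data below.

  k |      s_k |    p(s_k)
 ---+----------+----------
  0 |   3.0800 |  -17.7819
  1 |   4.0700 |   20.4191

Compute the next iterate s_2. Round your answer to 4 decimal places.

3.5408

s_2 = 4.0700 − 20.4191·(4.0700 − 3.0800) / (20.4191 − (-17.7819))
   = 4.0700 − (20.214909)/(38.201000) = 3.540828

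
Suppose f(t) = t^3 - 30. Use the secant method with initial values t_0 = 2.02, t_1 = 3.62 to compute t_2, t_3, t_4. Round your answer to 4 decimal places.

f(2.02) = -21.757592, f(3.62) = 17.437928
t_2 = 3.620000 − 17.437928·(3.620000 − 2.020000) / (17.437928 − (-21.757592)) = 3.620000 − (27.900685)/(39.195520) = 2.908166
f(2.908166) = -5.404379
t_3 = 2.908166 − (-5.404379)·(2.908166 − 3.620000) / (-5.404379 − 17.437928) = 2.908166 − (3.847018)/(-22.842307) = 3.076583
f(3.076583) = -0.879030
t_4 = 3.076583 − (-0.879030)·(3.076583 − 2.908166) / (-0.879030 − (-5.404379)) = 3.076583 − (-0.148043)/(4.525349) = 3.109297

2.9082, 3.0766, 3.1093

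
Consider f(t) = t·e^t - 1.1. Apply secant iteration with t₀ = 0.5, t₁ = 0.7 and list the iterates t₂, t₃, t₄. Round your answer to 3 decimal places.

0.594, 0.602, 0.602

f(0.5) = -0.27564, f(0.7) = 0.30963
t₂ = 0.70000 − 0.30963·(0.70000 − 0.50000) / (0.30963 − (-0.27564)) = 0.70000 − (0.06193)/(0.58527) = 0.59419
f(0.59419) = -0.02358
t₃ = 0.59419 − (-0.02358)·(0.59419 − 0.70000) / (-0.02358 − 0.30963) = 0.59419 − (0.00249)/(-0.33321) = 0.60168
f(0.60168) = -0.00182
t₄ = 0.60168 − (-0.00182)·(0.60168 − 0.59419) / (-0.00182 − (-0.02358)) = 0.60168 − (-0.00001)/(0.02176) = 0.60231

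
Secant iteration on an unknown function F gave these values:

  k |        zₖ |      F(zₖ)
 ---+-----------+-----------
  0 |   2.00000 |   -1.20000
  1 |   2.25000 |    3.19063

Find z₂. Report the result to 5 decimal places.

z₂ = 2.25000 − 3.19063·(2.25000 − 2.00000) / (3.19063 − (-1.20000))
   = 2.25000 − (0.7976575)/(4.3906300) = 2.0683273

2.06833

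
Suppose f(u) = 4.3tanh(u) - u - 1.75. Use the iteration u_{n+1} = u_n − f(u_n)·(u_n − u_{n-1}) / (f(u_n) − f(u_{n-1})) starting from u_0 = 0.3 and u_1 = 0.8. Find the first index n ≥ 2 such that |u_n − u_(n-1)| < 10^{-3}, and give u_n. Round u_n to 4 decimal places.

f(0.3) = -0.797356, f(0.8) = 0.305358
u_2 = 0.800000 − 0.305358·(0.500000)/(1.102714) = 0.661542;  |Δ| = 0.138458
f(0.661542) = 0.079830
u_3 = 0.661542 − 0.079830·(-0.138458)/(-0.225528) = 0.612533;  |Δ| = 0.049010
f(0.612533) = -0.015131
u_4 = 0.612533 − (-0.015131)·(-0.049010)/(-0.094961) = 0.620342;  |Δ| = 0.007809
f(0.620342) = 0.000532
u_5 = 0.620342 − 0.000532·(0.007809)/(0.015662) = 0.620077;  |Δ| = 0.000265
|u_5 − u_4| = 0.000265 < 10^{-3}

n = 5, u_n = 0.6201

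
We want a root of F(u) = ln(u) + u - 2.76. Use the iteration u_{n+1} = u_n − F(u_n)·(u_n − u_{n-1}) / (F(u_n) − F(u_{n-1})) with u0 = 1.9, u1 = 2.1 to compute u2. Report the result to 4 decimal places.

F(1.9) = -0.218146, F(2.1) = 0.081937
u2 = 2.100000 − 0.081937·(2.100000 − 1.900000) / (0.081937 − (-0.218146)) = 2.100000 − (0.016387)/(0.300083) = 2.045390

2.0454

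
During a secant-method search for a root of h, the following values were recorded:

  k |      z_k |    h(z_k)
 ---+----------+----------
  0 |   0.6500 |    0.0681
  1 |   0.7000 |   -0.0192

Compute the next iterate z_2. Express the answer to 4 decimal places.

0.6890

z_2 = 0.7000 − (-0.0192)·(0.7000 − 0.6500) / (-0.0192 − 0.0681)
   = 0.7000 − (-0.000960)/(-0.087300) = 0.689003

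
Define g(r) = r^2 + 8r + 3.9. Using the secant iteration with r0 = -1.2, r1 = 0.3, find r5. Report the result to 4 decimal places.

g(-1.2) = -4.260000, g(0.3) = 6.390000
r2 = 0.300000 − 6.390000·(0.300000 − (-1.200000)) / (6.390000 − (-4.260000)) = 0.300000 − (9.585000)/(10.650000) = -0.600000
g(-0.600000) = -0.540000
r3 = -0.600000 − (-0.540000)·(-0.600000 − 0.300000) / (-0.540000 − 6.390000) = -0.600000 − (0.486000)/(-6.930000) = -0.529870
g(-0.529870) = -0.058199
r4 = -0.529870 − (-0.058199)·(-0.529870 − (-0.600000)) / (-0.058199 − (-0.540000)) = -0.529870 − (-0.004081)/(0.481801) = -0.521399
g(-0.521399) = 0.000666
r5 = -0.521399 − 0.000666·(-0.521399 − (-0.529870)) / (0.000666 − (-0.058199)) = -0.521399 − (0.000006)/(0.058865) = -0.521495

-0.5215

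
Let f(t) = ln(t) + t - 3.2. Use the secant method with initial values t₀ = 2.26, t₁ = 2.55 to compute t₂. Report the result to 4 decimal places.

2.3480

f(2.26) = -0.124635, f(2.55) = 0.286093
t₂ = 2.550000 − 0.286093·(2.550000 − 2.260000) / (0.286093 − (-0.124635)) = 2.550000 − (0.082967)/(0.410729) = 2.348000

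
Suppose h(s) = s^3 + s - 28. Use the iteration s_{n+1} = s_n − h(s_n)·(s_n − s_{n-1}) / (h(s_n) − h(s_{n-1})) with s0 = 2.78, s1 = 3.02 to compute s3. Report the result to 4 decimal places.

h(2.78) = -3.735048, h(3.02) = 2.563608
s2 = 3.020000 − 2.563608·(3.020000 − 2.780000) / (2.563608 − (-3.735048)) = 3.020000 − (0.615266)/(6.298656) = 2.922318
h(2.922318) = -0.121257
s3 = 2.922318 − (-0.121257)·(2.922318 − 3.020000) / (-0.121257 − 2.563608) = 2.922318 − (0.011845)/(-2.684865) = 2.926730

2.9267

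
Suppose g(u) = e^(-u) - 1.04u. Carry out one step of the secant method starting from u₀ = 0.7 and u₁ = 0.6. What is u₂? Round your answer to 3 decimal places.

0.552

g(0.7) = -0.23141, g(0.6) = -0.07519
u₂ = 0.60000 − (-0.07519)·(0.60000 − 0.70000) / (-0.07519 − (-0.23141)) = 0.60000 − (0.00752)/(0.15623) = 0.55187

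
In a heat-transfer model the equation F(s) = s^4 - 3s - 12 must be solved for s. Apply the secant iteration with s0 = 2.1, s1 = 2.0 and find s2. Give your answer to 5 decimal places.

F(2.1) = 1.1481000, F(2.0) = -2.0000000
s2 = 2.0000000 − (-2.0000000)·(2.0000000 − 2.1000000) / (-2.0000000 − 1.1481000) = 2.0000000 − (0.2000000)/(-3.1481000) = 2.0635304

2.06353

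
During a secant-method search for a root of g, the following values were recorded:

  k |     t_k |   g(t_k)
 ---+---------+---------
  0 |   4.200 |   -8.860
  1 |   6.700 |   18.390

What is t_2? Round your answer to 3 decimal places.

5.013

t_2 = 6.700 − 18.390·(6.700 − 4.200) / (18.390 − (-8.860))
   = 6.700 − (45.97500)/(27.25000) = 5.01284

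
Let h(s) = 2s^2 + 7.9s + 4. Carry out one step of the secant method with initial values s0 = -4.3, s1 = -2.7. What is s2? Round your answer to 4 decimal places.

h(-4.3) = 7.010000, h(-2.7) = -2.750000
s2 = -2.700000 − (-2.750000)·(-2.700000 − (-4.300000)) / (-2.750000 − 7.010000) = -2.700000 − (-4.400000)/(-9.760000) = -3.150820

-3.1508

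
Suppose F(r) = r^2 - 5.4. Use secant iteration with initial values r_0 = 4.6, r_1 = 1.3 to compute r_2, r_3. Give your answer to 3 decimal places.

1.929, 2.449

F(4.6) = 15.76000, F(1.3) = -3.71000
r_2 = 1.30000 − (-3.71000)·(1.30000 − 4.60000) / (-3.71000 − 15.76000) = 1.30000 − (12.24300)/(-19.47000) = 1.92881
F(1.92881) = -1.67968
r_3 = 1.92881 − (-1.67968)·(1.92881 − 1.30000) / (-1.67968 − (-3.71000)) = 1.92881 − (-1.05620)/(2.03032) = 2.44903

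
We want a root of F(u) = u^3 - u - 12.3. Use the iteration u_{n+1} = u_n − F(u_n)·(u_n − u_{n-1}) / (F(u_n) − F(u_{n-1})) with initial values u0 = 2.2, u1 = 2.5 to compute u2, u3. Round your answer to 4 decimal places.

F(2.2) = -3.852000, F(2.5) = 0.825000
u2 = 2.500000 − 0.825000·(2.500000 − 2.200000) / (0.825000 − (-3.852000)) = 2.500000 − (0.247500)/(4.677000) = 2.447081
F(2.447081) = -0.093449
u3 = 2.447081 − (-0.093449)·(2.447081 − 2.500000) / (-0.093449 − 0.825000) = 2.447081 − (0.004945)/(-0.918449) = 2.452466

2.4471, 2.4525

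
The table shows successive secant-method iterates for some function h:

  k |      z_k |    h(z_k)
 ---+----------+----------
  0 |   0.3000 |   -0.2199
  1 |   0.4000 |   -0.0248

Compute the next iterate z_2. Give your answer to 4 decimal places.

z_2 = 0.4000 − (-0.0248)·(0.4000 − 0.3000) / (-0.0248 − (-0.2199))
   = 0.4000 − (-0.002480)/(0.195100) = 0.412711

0.4127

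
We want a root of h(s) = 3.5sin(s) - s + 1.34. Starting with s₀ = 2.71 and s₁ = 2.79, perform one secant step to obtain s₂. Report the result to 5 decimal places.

h(2.71) = 0.0941128, h(2.79) = -0.2446229
s₂ = 2.7900000 − (-0.2446229)·(2.7900000 − 2.7100000) / (-0.2446229 − 0.0941128) = 2.7900000 − (-0.0195698)/(-0.3387357) = 2.7322268

2.73223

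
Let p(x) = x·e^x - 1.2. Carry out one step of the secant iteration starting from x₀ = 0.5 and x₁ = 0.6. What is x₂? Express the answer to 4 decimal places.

p(0.5) = -0.375639, p(0.6) = -0.106729
x₂ = 0.600000 − (-0.106729)·(0.600000 − 0.500000) / (-0.106729 − (-0.375639)) = 0.600000 − (-0.010673)/(0.268911) = 0.639689

0.6397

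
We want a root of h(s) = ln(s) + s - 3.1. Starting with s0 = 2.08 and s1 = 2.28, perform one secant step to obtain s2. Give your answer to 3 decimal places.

2.277

h(2.08) = -0.28763, h(2.28) = 0.00418
s2 = 2.28000 − 0.00418·(2.28000 − 2.08000) / (0.00418 − (-0.28763)) = 2.28000 − (0.00084)/(0.29181) = 2.27714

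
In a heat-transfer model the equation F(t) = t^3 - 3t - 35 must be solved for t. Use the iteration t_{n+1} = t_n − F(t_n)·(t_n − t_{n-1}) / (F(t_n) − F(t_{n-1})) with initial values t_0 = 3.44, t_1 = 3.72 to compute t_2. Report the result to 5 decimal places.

3.57004

F(3.44) = -4.6124160, F(3.72) = 5.3188480
t_2 = 3.7200000 − 5.3188480·(3.7200000 − 3.4400000) / (5.3188480 − (-4.6124160)) = 3.7200000 − (1.4892774)/(9.9312640) = 3.5700415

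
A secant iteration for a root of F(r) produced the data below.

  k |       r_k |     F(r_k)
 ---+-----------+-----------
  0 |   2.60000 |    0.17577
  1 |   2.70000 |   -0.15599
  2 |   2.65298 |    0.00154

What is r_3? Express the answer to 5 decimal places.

2.65344

r_3 = 2.65298 − 0.00154·(2.65298 − 2.70000) / (0.00154 − (-0.15599))
   = 2.65298 − (-0.0000724)/(0.1575300) = 2.6534397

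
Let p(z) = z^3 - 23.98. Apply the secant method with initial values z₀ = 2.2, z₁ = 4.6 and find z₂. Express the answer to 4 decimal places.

2.5691

p(2.2) = -13.332000, p(4.6) = 73.356000
z₂ = 4.600000 − 73.356000·(4.600000 − 2.200000) / (73.356000 − (-13.332000)) = 4.600000 − (176.054400)/(86.688000) = 2.569103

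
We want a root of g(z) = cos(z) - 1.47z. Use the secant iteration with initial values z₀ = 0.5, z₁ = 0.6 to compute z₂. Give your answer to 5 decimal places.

0.57156

g(0.5) = 0.1425826, g(0.6) = -0.0566644
z₂ = 0.6000000 − (-0.0566644)·(0.6000000 − 0.5000000) / (-0.0566644 − 0.1425826) = 0.6000000 − (-0.0056664)/(-0.1992469) = 0.5715607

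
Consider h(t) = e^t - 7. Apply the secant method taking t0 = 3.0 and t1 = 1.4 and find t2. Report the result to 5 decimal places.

h(3.0) = 13.0855369, h(1.4) = -2.9448000
t2 = 1.4000000 − (-2.9448000)·(1.4000000 − 3.0000000) / (-2.9448000 − 13.0855369) = 1.4000000 − (4.7116801)/(-16.0303370) = 1.6939227

1.69392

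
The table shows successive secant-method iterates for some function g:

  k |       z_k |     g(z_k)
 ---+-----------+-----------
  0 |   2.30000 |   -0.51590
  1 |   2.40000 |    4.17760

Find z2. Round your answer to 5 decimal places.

z2 = 2.40000 − 4.17760·(2.40000 − 2.30000) / (4.17760 − (-0.51590))
   = 2.40000 − (0.4177600)/(4.6935000) = 2.3109918

2.31099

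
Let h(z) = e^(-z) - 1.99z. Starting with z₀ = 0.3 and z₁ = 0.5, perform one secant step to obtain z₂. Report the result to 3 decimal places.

h(0.3) = 0.14382, h(0.5) = -0.38847
z₂ = 0.50000 − (-0.38847)·(0.50000 − 0.30000) / (-0.38847 − 0.14382) = 0.50000 − (-0.07769)/(-0.53229) = 0.35404

0.354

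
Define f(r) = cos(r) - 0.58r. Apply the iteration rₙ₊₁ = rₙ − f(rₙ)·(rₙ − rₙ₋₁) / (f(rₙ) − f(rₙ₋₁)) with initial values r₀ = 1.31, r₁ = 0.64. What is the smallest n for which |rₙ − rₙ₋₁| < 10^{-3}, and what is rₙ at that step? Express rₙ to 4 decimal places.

f(1.31) = -0.501950, f(0.64) = 0.430896
r₂ = 0.640000 − 0.430896·(-0.670000)/(0.932846) = 0.949483;  |Δ| = 0.309483
f(0.949483) = 0.031403
r₃ = 0.949483 − 0.031403·(0.309483)/(-0.399493) = 0.973811;  |Δ| = 0.024328
f(0.973811) = -0.002658
r₄ = 0.973811 − (-0.002658)·(0.024328)/(-0.034061) = 0.971912;  |Δ| = 0.001899
f(0.971912) = 0.000012
r₅ = 0.971912 − 0.000012·(-0.001899)/(0.002671) = 0.971921;  |Δ| = 0.000009
|r₅ − r₄| = 0.000009 < 10^{-3}

n = 5, rₙ = 0.9719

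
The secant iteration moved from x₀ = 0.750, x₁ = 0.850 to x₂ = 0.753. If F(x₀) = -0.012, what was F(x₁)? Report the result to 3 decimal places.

The secant line through (0.750, -0.012) and (0.850, F(x₁)) crosses zero at x₂ = 0.753.
So (0.750, -0.012), (0.850, F(x₁)), (0.753, 0) are collinear:
F(x₁) = -0.012 · (0.850 − 0.753) / (0.750 − 0.753) = -0.012 · (0.09700)/(-0.00300) = 0.38800

0.388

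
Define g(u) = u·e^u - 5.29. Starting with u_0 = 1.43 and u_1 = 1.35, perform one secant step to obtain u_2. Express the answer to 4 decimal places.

g(1.43) = 0.685540, g(1.35) = -0.082476
u_2 = 1.350000 − (-0.082476)·(1.350000 − 1.430000) / (-0.082476 − 0.685540) = 1.350000 − (0.006598)/(-0.768015) = 1.358591

1.3586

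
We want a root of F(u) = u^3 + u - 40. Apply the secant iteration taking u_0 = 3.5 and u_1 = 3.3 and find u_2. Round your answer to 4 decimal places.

3.3214

F(3.5) = 6.375000, F(3.3) = -0.763000
u_2 = 3.300000 − (-0.763000)·(3.300000 − 3.500000) / (-0.763000 − 6.375000) = 3.300000 − (0.152600)/(-7.138000) = 3.321379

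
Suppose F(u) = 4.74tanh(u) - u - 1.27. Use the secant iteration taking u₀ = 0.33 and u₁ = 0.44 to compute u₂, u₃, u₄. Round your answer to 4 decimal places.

0.3591, 0.3580, 0.3580

F(0.33) = -0.090212, F(0.44) = 0.250675
u₂ = 0.440000 − 0.250675·(0.440000 − 0.330000) / (0.250675 − (-0.090212)) = 0.440000 − (0.027574)/(0.340886) = 0.359110
F(0.359110) = 0.003488
u₃ = 0.359110 − 0.003488·(0.359110 − 0.440000) / (0.003488 − 0.250675) = 0.359110 − (-0.000282)/(-0.247186) = 0.357969
F(0.357969) = -0.000141
u₄ = 0.357969 − (-0.000141)·(0.357969 − 0.359110) / (-0.000141 − 0.003488) = 0.357969 − (0.000000)/(-0.003629) = 0.358013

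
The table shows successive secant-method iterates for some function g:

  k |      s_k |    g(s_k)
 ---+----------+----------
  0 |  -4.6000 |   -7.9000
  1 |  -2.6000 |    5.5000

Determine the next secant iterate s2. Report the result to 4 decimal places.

-3.4209

s2 = -2.6000 − 5.5000·(-2.6000 − (-4.6000)) / (5.5000 − (-7.9000))
   = -2.6000 − (11.000000)/(13.400000) = -3.420896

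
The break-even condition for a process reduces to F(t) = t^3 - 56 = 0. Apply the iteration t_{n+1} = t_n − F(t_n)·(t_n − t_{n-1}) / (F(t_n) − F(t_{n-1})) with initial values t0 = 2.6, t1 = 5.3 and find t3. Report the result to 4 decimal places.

F(2.6) = -38.424000, F(5.3) = 92.877000
t2 = 5.300000 − 92.877000·(5.300000 − 2.600000) / (92.877000 − (-38.424000)) = 5.300000 − (250.767900)/(131.301000) = 3.390130
F(3.390130) = -17.037314
t3 = 3.390130 − (-17.037314)·(3.390130 − 5.300000) / (-17.037314 − 92.877000) = 3.390130 − (32.539063)/(-109.914314) = 3.686170

3.6862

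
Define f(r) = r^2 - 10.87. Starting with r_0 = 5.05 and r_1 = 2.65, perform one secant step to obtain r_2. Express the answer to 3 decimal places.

3.150

f(5.05) = 14.63250, f(2.65) = -3.84750
r_2 = 2.65000 − (-3.84750)·(2.65000 − 5.05000) / (-3.84750 − 14.63250) = 2.65000 − (9.23400)/(-18.48000) = 3.14968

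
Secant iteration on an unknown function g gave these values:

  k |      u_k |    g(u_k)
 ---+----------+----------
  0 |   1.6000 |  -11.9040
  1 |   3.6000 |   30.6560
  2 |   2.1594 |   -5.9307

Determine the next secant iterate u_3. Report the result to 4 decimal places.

2.3929

u_3 = 2.1594 − (-5.9307)·(2.1594 − 3.6000) / (-5.9307 − 30.6560)
   = 2.1594 − (8.543766)/(-36.586700) = 2.392921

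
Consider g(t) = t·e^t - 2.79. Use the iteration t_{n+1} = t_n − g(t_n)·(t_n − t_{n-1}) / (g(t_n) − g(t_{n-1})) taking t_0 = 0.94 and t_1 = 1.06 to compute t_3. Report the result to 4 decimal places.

g(0.94) = -0.383617, g(1.06) = 0.269553
t_2 = 1.060000 − 0.269553·(1.060000 − 0.940000) / (0.269553 − (-0.383617)) = 1.060000 − (0.032346)/(0.653171) = 1.010478
g(1.010478) = -0.014305
t_3 = 1.010478 − (-0.014305)·(1.010478 − 1.060000) / (-0.014305 − 0.269553) = 1.010478 − (0.000708)/(-0.283858) = 1.012974

1.0130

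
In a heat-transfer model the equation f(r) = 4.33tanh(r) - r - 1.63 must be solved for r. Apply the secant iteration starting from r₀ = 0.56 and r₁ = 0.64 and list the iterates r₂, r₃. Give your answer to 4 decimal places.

0.5554, 0.5557

f(0.56) = 0.009542, f(0.64) = 0.176015
r₂ = 0.640000 − 0.176015·(0.640000 − 0.560000) / (0.176015 − 0.009542) = 0.640000 − (0.014081)/(0.166473) = 0.555414
f(0.555414) = -0.000639
r₃ = 0.555414 − (-0.000639)·(0.555414 − 0.640000) / (-0.000639 − 0.176015) = 0.555414 − (0.000054)/(-0.176654) = 0.555720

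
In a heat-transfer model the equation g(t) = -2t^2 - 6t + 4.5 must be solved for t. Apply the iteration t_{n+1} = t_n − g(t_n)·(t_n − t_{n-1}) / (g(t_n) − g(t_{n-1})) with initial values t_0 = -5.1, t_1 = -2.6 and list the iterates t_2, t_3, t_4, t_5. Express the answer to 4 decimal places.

-3.3000, -3.7345, -3.6123, -3.6211

g(-5.1) = -16.920000, g(-2.6) = 6.580000
t_2 = -2.600000 − 6.580000·(-2.600000 − (-5.100000)) / (6.580000 − (-16.920000)) = -2.600000 − (16.450000)/(23.500000) = -3.300000
g(-3.300000) = 2.520000
t_3 = -3.300000 − 2.520000·(-3.300000 − (-2.600000)) / (2.520000 − 6.580000) = -3.300000 − (-1.764000)/(-4.060000) = -3.734483
g(-3.734483) = -0.985826
t_4 = -3.734483 − (-0.985826)·(-3.734483 − (-3.300000)) / (-0.985826 − 2.520000) = -3.734483 − (0.428325)/(-3.505826) = -3.612308
g(-3.612308) = 0.076312
t_5 = -3.612308 − 0.076312·(-3.612308 − (-3.734483)) / (0.076312 − (-0.985826)) = -3.612308 − (0.009323)/(1.062139) = -3.621086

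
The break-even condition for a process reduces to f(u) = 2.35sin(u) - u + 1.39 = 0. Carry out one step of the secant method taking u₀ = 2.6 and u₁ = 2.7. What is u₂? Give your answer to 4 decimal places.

f(2.6) = 0.001428, f(2.7) = -0.305657
u₂ = 2.700000 − (-0.305657)·(2.700000 − 2.600000) / (-0.305657 − 0.001428) = 2.700000 − (-0.030566)/(-0.307086) = 2.600465

2.6005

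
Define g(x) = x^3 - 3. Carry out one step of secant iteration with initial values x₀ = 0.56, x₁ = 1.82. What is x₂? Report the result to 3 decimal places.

g(0.56) = -2.82438, g(1.82) = 3.02857
x₂ = 1.82000 − 3.02857·(1.82000 − 0.56000) / (3.02857 − (-2.82438)) = 1.82000 − (3.81600)/(5.85295) = 1.16802

1.168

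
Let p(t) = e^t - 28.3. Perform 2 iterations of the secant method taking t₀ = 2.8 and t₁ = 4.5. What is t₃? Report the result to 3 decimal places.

3.213

p(2.8) = -11.85535, p(4.5) = 61.71713
t₂ = 4.50000 − 61.71713·(4.50000 − 2.80000) / (61.71713 − (-11.85535)) = 4.50000 − (104.91912)/(73.57248) = 3.07394
p(3.07394) = -6.67316
t₃ = 3.07394 − (-6.67316)·(3.07394 − 4.50000) / (-6.67316 − 61.71713) = 3.07394 − (9.51635)/(-68.39029) = 3.21308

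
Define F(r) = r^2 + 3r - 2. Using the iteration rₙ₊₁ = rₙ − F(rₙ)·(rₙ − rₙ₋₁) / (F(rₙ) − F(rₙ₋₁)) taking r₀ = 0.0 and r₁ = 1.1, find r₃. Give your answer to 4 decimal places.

F(0.0) = -2.000000, F(1.1) = 2.510000
r₂ = 1.100000 − 2.510000·(1.100000 − 0.000000) / (2.510000 − (-2.000000)) = 1.100000 − (2.761000)/(4.510000) = 0.487805
F(0.487805) = -0.298632
r₃ = 0.487805 − (-0.298632)·(0.487805 − 1.100000) / (-0.298632 − 2.510000) = 0.487805 − (0.182821)/(-2.808632) = 0.552897

0.5529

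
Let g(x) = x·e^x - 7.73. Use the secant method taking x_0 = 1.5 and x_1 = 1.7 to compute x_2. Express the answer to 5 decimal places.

g(1.5) = -1.0074664, g(1.7) = 1.5757106
x_2 = 1.7000000 − 1.5757106·(1.7000000 − 1.5000000) / (1.5757106 − (-1.0074664)) = 1.7000000 − (0.3151421)/(2.5831770) = 1.5780021

1.57800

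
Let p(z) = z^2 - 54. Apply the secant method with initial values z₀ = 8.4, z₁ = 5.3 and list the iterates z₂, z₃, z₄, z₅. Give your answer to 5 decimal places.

p(8.4) = 16.5600000, p(5.3) = -25.9100000
z₂ = 5.3000000 − (-25.9100000)·(5.3000000 − 8.4000000) / (-25.9100000 − 16.5600000) = 5.3000000 − (80.3210000)/(-42.4700000) = 7.1912409
p(7.1912409) = -2.2860547
z₃ = 7.1912409 − (-2.2860547)·(7.1912409 − 5.3000000) / (-2.2860547 − (-25.9100000)) = 7.1912409 − (-4.3234800)/(23.6239453) = 7.3742535
p(7.3742535) = 0.3796146
z₄ = 7.3742535 − 0.3796146·(7.3742535 − 7.1912409) / (0.3796146 − (-2.2860547)) = 7.3742535 − (0.0694743)/(2.6656692) = 7.3481909
p(7.3481909) = -0.0040905
z₅ = 7.3481909 − (-0.0040905)·(7.3481909 − 7.3742535) / (-0.0040905 − 0.3796146) = 7.3481909 − (0.0001066)/(-0.3837051) = 7.3484687

7.19124, 7.37425, 7.34819, 7.34847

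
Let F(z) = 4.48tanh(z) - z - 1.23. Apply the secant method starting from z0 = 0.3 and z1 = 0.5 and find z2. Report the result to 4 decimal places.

0.3796

F(0.3) = -0.224919, F(0.5) = 0.340285
z2 = 0.500000 − 0.340285·(0.500000 − 0.300000) / (0.340285 − (-0.224919)) = 0.500000 − (0.068057)/(0.565204) = 0.379589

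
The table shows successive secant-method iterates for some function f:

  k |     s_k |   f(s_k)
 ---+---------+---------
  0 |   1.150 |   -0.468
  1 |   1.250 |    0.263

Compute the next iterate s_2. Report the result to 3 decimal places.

s_2 = 1.250 − 0.263·(1.250 − 1.150) / (0.263 − (-0.468))
   = 1.250 − (0.02630)/(0.73100) = 1.21402

1.214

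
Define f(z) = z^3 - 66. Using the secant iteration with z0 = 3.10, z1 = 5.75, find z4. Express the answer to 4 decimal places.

f(3.10) = -36.209000, f(5.75) = 124.109375
z2 = 5.750000 − 124.109375·(5.750000 − 3.100000) / (124.109375 − (-36.209000)) = 5.750000 − (328.889844)/(160.318375) = 3.698521
f(3.698521) = -15.407735
z3 = 3.698521 − (-15.407735)·(3.698521 − 5.750000) / (-15.407735 − 124.109375) = 3.698521 − (31.608650)/(-139.517110) = 3.925078
f(3.925078) = -5.529311
z4 = 3.925078 − (-5.529311)·(3.925078 − 3.698521) / (-5.529311 − (-15.407735)) = 3.925078 − (-1.252707)/(9.878423) = 4.051891

4.0519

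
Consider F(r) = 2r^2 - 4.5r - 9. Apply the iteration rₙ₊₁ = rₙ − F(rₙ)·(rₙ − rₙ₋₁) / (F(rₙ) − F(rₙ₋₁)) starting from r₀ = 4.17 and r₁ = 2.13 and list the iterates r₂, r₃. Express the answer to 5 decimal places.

F(4.17) = 7.0128000, F(2.13) = -9.5112000
r₂ = 2.1300000 − (-9.5112000)·(2.1300000 − 4.1700000) / (-9.5112000 − 7.0128000) = 2.1300000 − (19.4028480)/(-16.5240000) = 3.3042222
F(3.3042222) = -2.0332310
r₃ = 3.3042222 − (-2.0332310)·(3.3042222 − 2.1300000) / (-2.0332310 − (-9.5112000)) = 3.3042222 − (-2.3874650)/(7.4779690) = 3.6234887

3.30422, 3.62349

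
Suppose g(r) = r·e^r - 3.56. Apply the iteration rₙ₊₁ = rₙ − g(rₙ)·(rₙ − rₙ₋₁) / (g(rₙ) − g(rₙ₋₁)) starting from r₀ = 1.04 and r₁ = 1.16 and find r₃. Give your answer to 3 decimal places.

g(1.04) = -0.61761, g(1.16) = 0.14032
r₂ = 1.16000 − 0.14032·(1.16000 − 1.04000) / (0.14032 − (-0.61761)) = 1.16000 − (0.01684)/(0.75794) = 1.13778
g(1.13778) = -0.01029
r₃ = 1.13778 − (-0.01029)·(1.13778 − 1.16000) / (-0.01029 − 0.14032) = 1.13778 − (0.00023)/(-0.15061) = 1.13930

1.139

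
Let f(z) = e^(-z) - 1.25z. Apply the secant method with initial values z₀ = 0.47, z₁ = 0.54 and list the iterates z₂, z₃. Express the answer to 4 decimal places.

0.4902, 0.4901

f(0.47) = 0.037502, f(0.54) = -0.092252
z₂ = 0.540000 − (-0.092252)·(0.540000 − 0.470000) / (-0.092252 − 0.037502) = 0.540000 − (-0.006458)/(-0.129754) = 0.490232
f(0.490232) = -0.000305
z₃ = 0.490232 − (-0.000305)·(0.490232 − 0.540000) / (-0.000305 − (-0.092252)) = 0.490232 − (0.000015)/(0.091946) = 0.490067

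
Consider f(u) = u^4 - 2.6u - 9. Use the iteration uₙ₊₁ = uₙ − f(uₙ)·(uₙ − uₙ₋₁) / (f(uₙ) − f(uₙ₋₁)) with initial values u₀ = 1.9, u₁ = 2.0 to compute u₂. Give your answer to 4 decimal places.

1.9335

f(1.9) = -0.907900, f(2.0) = 1.800000
u₂ = 2.000000 − 1.800000·(2.000000 − 1.900000) / (1.800000 − (-0.907900)) = 2.000000 − (0.180000)/(2.707900) = 1.933528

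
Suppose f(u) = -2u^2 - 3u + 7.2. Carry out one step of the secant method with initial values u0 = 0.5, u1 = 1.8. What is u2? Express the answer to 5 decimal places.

f(0.5) = 5.2000000, f(1.8) = -4.6800000
u2 = 1.8000000 − (-4.6800000)·(1.8000000 − 0.5000000) / (-4.6800000 − 5.2000000) = 1.8000000 − (-6.0840000)/(-9.8800000) = 1.1842105

1.18421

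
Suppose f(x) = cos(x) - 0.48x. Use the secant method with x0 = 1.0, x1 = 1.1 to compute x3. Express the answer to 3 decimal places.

1.045

f(1.0) = 0.06030, f(1.1) = -0.07440
x2 = 1.10000 − (-0.07440)·(1.10000 − 1.00000) / (-0.07440 − 0.06030) = 1.10000 − (-0.00744)/(-0.13471) = 1.04477
f(1.04477) = 0.00062
x3 = 1.04477 − 0.00062·(1.04477 − 1.10000) / (0.00062 − (-0.07440)) = 1.04477 − (-0.00003)/(0.07502) = 1.04522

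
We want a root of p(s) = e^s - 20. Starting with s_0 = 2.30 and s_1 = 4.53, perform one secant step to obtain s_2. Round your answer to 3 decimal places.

p(2.30) = -10.02582, p(4.53) = 72.75856
s_2 = 4.53000 − 72.75856·(4.53000 − 2.30000) / (72.75856 − (-10.02582)) = 4.53000 − (162.25159)/(82.78438) = 2.57007

2.570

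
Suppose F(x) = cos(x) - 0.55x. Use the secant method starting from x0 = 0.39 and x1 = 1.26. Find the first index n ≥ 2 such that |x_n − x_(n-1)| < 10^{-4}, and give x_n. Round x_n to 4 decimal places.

n = 5, x_n = 0.9930

F(0.39) = 0.710409, F(1.26) = -0.387183
x2 = 1.260000 − (-0.387183)·(0.870000)/(-1.097592) = 0.953102;  |Δ| = 0.306898
F(0.953102) = 0.054952
x3 = 0.953102 − 0.054952·(-0.306898)/(0.442135) = 0.991245;  |Δ| = 0.038143
F(0.991245) = 0.002464
x4 = 0.991245 − 0.002464·(0.038143)/(-0.052488) = 0.993035;  |Δ| = 0.001790
F(0.993035) = -0.000020
x5 = 0.993035 − (-0.000020)·(0.001790)/(-0.002484) = 0.993021;  |Δ| = 0.000014
|x5 − x4| = 0.000014 < 10^{-4}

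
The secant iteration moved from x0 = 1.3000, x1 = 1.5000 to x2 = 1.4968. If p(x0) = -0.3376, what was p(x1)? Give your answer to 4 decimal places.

The secant line through (1.3000, -0.3376) and (1.5000, p(x1)) crosses zero at x2 = 1.4968.
So (1.3000, -0.3376), (1.5000, p(x1)), (1.4968, 0) are collinear:
p(x1) = -0.3376 · (1.5000 − 1.4968) / (1.3000 − 1.4968) = -0.3376 · (0.003200)/(-0.196800) = 0.005489

0.0055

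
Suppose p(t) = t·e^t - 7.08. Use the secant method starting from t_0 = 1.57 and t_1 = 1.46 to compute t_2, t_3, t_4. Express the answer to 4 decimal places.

p(1.57) = 0.466438, p(1.46) = -0.793299
t_2 = 1.460000 − (-0.793299)·(1.460000 − 1.570000) / (-0.793299 − 0.466438) = 1.460000 − (0.087263)/(-1.259737) = 1.529271
p(1.529271) = -0.022706
t_3 = 1.529271 − (-0.022706)·(1.529271 − 1.460000) / (-0.022706 − (-0.793299)) = 1.529271 − (-0.001573)/(0.770593) = 1.531312
p(1.531312) = 0.001152
t_4 = 1.531312 − 0.001152·(1.531312 − 1.529271) / (0.001152 − (-0.022706)) = 1.531312 − (0.000002)/(0.023858) = 1.531213

1.5293, 1.5313, 1.5312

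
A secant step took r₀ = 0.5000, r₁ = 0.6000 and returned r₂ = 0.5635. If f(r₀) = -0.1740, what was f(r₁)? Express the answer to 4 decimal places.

The secant line through (0.5000, -0.1740) and (0.6000, f(r₁)) crosses zero at r₂ = 0.5635.
So (0.5000, -0.1740), (0.6000, f(r₁)), (0.5635, 0) are collinear:
f(r₁) = -0.1740 · (0.6000 − 0.5635) / (0.5000 − 0.5635) = -0.1740 · (0.036500)/(-0.063500) = 0.100016

0.1000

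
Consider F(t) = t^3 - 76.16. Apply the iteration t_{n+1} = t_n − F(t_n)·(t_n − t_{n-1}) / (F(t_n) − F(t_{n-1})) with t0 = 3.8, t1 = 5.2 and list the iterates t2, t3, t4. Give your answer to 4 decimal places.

F(3.8) = -21.288000, F(5.2) = 64.448000
t2 = 5.200000 − 64.448000·(5.200000 − 3.800000) / (64.448000 − (-21.288000)) = 5.200000 − (90.227200)/(85.736000) = 4.147616
F(4.147616) = -4.809733
t3 = 4.147616 − (-4.809733)·(4.147616 − 5.200000) / (-4.809733 − 64.448000) = 4.147616 − (5.061686)/(-69.257733) = 4.220701
F(4.220701) = -0.971110
t4 = 4.220701 − (-0.971110)·(4.220701 − 4.147616) / (-0.971110 − (-4.809733)) = 4.220701 − (-0.070973)/(3.838623) = 4.239190

4.1476, 4.2207, 4.2392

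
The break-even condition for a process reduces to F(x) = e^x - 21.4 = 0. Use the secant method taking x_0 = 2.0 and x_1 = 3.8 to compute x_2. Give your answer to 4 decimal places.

F(2.0) = -14.010944, F(3.8) = 23.301184
x_2 = 3.800000 − 23.301184·(3.800000 − 2.000000) / (23.301184 − (-14.010944)) = 3.800000 − (41.942132)/(37.312128) = 2.675912

2.6759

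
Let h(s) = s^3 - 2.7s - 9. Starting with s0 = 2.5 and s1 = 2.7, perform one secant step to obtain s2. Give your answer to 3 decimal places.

h(2.5) = -0.12500, h(2.7) = 3.39300
s2 = 2.70000 − 3.39300·(2.70000 − 2.50000) / (3.39300 − (-0.12500)) = 2.70000 − (0.67860)/(3.51800) = 2.50711

2.507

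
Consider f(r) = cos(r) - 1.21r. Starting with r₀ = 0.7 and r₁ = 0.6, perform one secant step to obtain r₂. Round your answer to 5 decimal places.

0.65473

f(0.7) = -0.0821578, f(0.6) = 0.0993356
r₂ = 0.6000000 − 0.0993356·(0.6000000 − 0.7000000) / (0.0993356 − (-0.0821578)) = 0.6000000 − (-0.0099336)/(0.1814934) = 0.6547323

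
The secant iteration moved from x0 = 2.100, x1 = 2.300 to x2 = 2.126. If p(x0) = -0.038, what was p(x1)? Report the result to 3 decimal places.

0.254

The secant line through (2.100, -0.038) and (2.300, p(x1)) crosses zero at x2 = 2.126.
So (2.100, -0.038), (2.300, p(x1)), (2.126, 0) are collinear:
p(x1) = -0.038 · (2.300 − 2.126) / (2.100 − 2.126) = -0.038 · (0.17400)/(-0.02600) = 0.25431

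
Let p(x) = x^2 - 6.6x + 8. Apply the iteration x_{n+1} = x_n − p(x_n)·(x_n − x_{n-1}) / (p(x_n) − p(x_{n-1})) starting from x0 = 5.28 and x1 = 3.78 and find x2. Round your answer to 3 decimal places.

p(5.28) = 1.03040, p(3.78) = -2.65960
x2 = 3.78000 − (-2.65960)·(3.78000 − 5.28000) / (-2.65960 − 1.03040) = 3.78000 − (3.98940)/(-3.69000) = 4.86114

4.861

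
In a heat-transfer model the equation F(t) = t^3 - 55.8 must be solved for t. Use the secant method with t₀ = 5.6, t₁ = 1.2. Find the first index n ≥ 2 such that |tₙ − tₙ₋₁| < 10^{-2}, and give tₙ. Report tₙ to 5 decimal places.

F(5.6) = 119.8160000, F(1.2) = -54.0720000
t₂ = 1.2000000 − (-54.0720000)·(-4.4000000)/(-173.8880000) = 2.5682186;  |Δ| = 1.3682186
F(2.5682186) = -38.8606800
t₃ = 2.5682186 − (-38.8606800)·(1.3682186)/(15.2113200) = 6.0636356;  |Δ| = 3.4954170
F(6.0636356) = 167.1457921
t₄ = 6.0636356 − 167.1457921·(3.4954170)/(206.0064721) = 3.2275876;  |Δ| = 2.8360480
F(3.2275876) = -22.1771811
t₅ = 3.2275876 − (-22.1771811)·(-2.8360480)/(-189.3229732) = 3.5598006;  |Δ| = 0.3322130
F(3.5598006) = -10.6895650
t₆ = 3.5598006 − (-10.6895650)·(0.3322130)/(11.4876161) = 3.8689346;  |Δ| = 0.3091340
F(3.8689346) = 2.1127451
t₇ = 3.8689346 − 2.1127451·(0.3091340)/(12.8023101) = 3.8179187;  |Δ| = 0.0510159
F(3.8179187) = -0.1480973
t₈ = 3.8179187 − (-0.1480973)·(-0.0510159)/(-2.2608425) = 3.8212605;  |Δ| = 0.0033418
|t₈ − t₇| = 0.0033418 < 10^{-2}

n = 8, tₙ = 3.82126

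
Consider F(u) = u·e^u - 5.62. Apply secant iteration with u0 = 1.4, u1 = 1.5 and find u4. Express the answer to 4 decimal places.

1.3941

F(1.4) = 0.057280, F(1.5) = 1.102534
u2 = 1.500000 − 1.102534·(1.500000 − 1.400000) / (1.102534 − 0.057280) = 1.500000 − (0.110253)/(1.045254) = 1.394520
F(1.394520) = 0.004152
u3 = 1.394520 − 0.004152·(1.394520 − 1.500000) / (0.004152 − 1.102534) = 1.394520 − (-0.000438)/(-1.098381) = 1.394121
F(1.394121) = 0.000303
u4 = 1.394121 − 0.000303·(1.394121 − 1.394520) / (0.000303 − 0.004152) = 1.394121 − (0.000000)/(-0.003850) = 1.394090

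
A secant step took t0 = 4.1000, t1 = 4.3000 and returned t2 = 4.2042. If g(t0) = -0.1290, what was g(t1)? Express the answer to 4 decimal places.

0.1186

The secant line through (4.1000, -0.1290) and (4.3000, g(t1)) crosses zero at t2 = 4.2042.
So (4.1000, -0.1290), (4.3000, g(t1)), (4.2042, 0) are collinear:
g(t1) = -0.1290 · (4.3000 − 4.2042) / (4.1000 − 4.2042) = -0.1290 · (0.095800)/(-0.104200) = 0.118601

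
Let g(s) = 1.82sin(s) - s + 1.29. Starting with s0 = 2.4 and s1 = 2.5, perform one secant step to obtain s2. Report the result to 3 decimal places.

2.450

g(2.4) = 0.11934, g(2.5) = -0.12078
s2 = 2.50000 − (-0.12078)·(2.50000 − 2.40000) / (-0.12078 − 0.11934) = 2.50000 − (-0.01208)/(-0.24012) = 2.44970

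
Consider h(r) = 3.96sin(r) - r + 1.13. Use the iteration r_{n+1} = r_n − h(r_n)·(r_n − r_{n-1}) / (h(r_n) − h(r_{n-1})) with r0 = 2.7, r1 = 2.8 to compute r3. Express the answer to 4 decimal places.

2.7266

h(2.7) = 0.122424, h(2.8) = -0.343447
r2 = 2.800000 − (-0.343447)·(2.800000 − 2.700000) / (-0.343447 − 0.122424) = 2.800000 − (-0.034345)/(-0.465871) = 2.726279
h(2.726279) = 0.001492
r3 = 2.726279 − 0.001492·(2.726279 − 2.800000) / (0.001492 − (-0.343447)) = 2.726279 − (-0.000110)/(0.344939) = 2.726597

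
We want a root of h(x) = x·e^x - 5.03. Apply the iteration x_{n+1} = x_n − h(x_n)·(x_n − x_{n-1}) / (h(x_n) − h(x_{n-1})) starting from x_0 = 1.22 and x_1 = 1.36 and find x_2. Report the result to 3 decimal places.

h(1.22) = -0.89763, h(1.36) = 0.26882
x_2 = 1.36000 − 0.26882·(1.36000 − 1.22000) / (0.26882 − (-0.89763)) = 1.36000 − (0.03764)/(1.16645) = 1.32774

1.328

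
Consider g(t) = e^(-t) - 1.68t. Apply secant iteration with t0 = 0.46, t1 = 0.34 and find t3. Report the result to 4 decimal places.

g(0.46) = -0.141516, g(0.34) = 0.140570
t2 = 0.340000 − 0.140570·(0.340000 − 0.460000) / (0.140570 − (-0.141516)) = 0.340000 − (-0.016868)/(0.282087) = 0.399799
g(0.399799) = -0.001207
t3 = 0.399799 − (-0.001207)·(0.399799 − 0.340000) / (-0.001207 − 0.140570) = 0.399799 − (-0.000072)/(-0.141777) = 0.399290

0.3993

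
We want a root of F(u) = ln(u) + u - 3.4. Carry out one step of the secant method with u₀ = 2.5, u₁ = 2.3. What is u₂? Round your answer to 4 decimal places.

2.4885

F(2.5) = 0.016291, F(2.3) = -0.267091
u₂ = 2.300000 − (-0.267091)·(2.300000 − 2.500000) / (-0.267091 − 0.016291) = 2.300000 − (0.053418)/(-0.283382) = 2.488503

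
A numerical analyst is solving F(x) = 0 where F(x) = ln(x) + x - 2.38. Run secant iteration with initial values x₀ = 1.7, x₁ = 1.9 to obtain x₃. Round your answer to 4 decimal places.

1.7950

F(1.7) = -0.149372, F(1.9) = 0.161854
x₂ = 1.900000 − 0.161854·(1.900000 − 1.700000) / (0.161854 − (-0.149372)) = 1.900000 − (0.032371)/(0.311226) = 1.795989
F(1.795989) = 0.001545
x₃ = 1.795989 − 0.001545·(1.795989 − 1.900000) / (0.001545 − 0.161854) = 1.795989 − (-0.000161)/(-0.160308) = 1.794987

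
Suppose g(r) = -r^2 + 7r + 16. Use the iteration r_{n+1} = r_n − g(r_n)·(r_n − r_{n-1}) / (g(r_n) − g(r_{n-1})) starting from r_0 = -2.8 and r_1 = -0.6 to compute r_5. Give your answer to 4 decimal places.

g(-2.8) = -11.440000, g(-0.6) = 11.440000
r_2 = -0.600000 − 11.440000·(-0.600000 − (-2.800000)) / (11.440000 − (-11.440000)) = -0.600000 − (25.168000)/(22.880000) = -1.700000
g(-1.700000) = 1.210000
r_3 = -1.700000 − 1.210000·(-1.700000 − (-0.600000)) / (1.210000 − 11.440000) = -1.700000 − (-1.331000)/(-10.230000) = -1.830108
g(-1.830108) = -0.160046
r_4 = -1.830108 − (-0.160046)·(-1.830108 − (-1.700000)) / (-0.160046 − 1.210000) = -1.830108 − (0.020823)/(-1.370046) = -1.814909
g(-1.814909) = 0.001746
r_5 = -1.814909 − 0.001746·(-1.814909 − (-1.830108)) / (0.001746 − (-0.160046)) = -1.814909 − (0.000027)/(0.161793) = -1.815073

-1.8151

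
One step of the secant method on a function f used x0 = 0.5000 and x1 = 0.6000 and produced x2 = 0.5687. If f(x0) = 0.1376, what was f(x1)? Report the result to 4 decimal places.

The secant line through (0.5000, 0.1376) and (0.6000, f(x1)) crosses zero at x2 = 0.5687.
So (0.5000, 0.1376), (0.6000, f(x1)), (0.5687, 0) are collinear:
f(x1) = 0.1376 · (0.6000 − 0.5687) / (0.5000 − 0.5687) = 0.1376 · (0.031300)/(-0.068700) = -0.062691

-0.0627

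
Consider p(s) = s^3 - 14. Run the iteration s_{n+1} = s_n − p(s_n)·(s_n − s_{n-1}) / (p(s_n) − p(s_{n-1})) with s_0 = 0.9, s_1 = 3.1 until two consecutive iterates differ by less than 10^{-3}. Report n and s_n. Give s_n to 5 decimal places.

n = 7, s_n = 2.41014

p(0.9) = -13.2710000, p(3.1) = 15.7910000
s_2 = 3.1000000 − 15.7910000·(2.2000000)/(29.0620000) = 1.9046177;  |Δ| = 1.1953823
p(1.9046177) = -7.0908685
s_3 = 1.9046177 − (-7.0908685)·(-1.1953823)/(-22.8818685) = 2.2750551;  |Δ| = 0.3704373
p(2.2750551) = -2.2245982
s_4 = 2.2750551 − (-2.2245982)·(0.3704373)/(4.8662703) = 2.4443992;  |Δ| = 0.1693441
p(2.4443992) = 0.6054986
s_5 = 2.4443992 − 0.6054986·(0.1693441)/(2.8300968) = 2.4081680;  |Δ| = 0.0362311
p(2.4081680) = -0.0343753
s_6 = 2.4081680 − (-0.0343753)·(-0.0362311)/(-0.6398739) = 2.4101145;  |Δ| = 0.0019464
p(2.4101145) = -0.0004847
s_7 = 2.4101145 − (-0.0004847)·(0.0019464)/(0.0338907) = 2.4101423;  |Δ| = 0.0000278
|s_7 − s_6| = 0.0000278 < 10^{-3}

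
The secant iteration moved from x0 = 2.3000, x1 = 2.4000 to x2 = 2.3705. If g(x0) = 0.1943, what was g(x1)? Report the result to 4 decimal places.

The secant line through (2.3000, 0.1943) and (2.4000, g(x1)) crosses zero at x2 = 2.3705.
So (2.3000, 0.1943), (2.4000, g(x1)), (2.3705, 0) are collinear:
g(x1) = 0.1943 · (2.4000 − 2.3705) / (2.3000 − 2.3705) = 0.1943 · (0.029500)/(-0.070500) = -0.081303

-0.0813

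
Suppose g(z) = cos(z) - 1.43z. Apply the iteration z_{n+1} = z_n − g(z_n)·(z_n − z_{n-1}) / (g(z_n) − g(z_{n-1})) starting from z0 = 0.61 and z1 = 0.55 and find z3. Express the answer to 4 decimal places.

0.5836

g(0.61) = -0.052652, g(0.55) = 0.066025
z2 = 0.550000 − 0.066025·(0.550000 − 0.610000) / (0.066025 − (-0.052652)) = 0.550000 − (-0.003961)/(0.118677) = 0.583380
g(0.583380) = 0.000371
z3 = 0.583380 − 0.000371·(0.583380 − 0.550000) / (0.000371 − 0.066025) = 0.583380 − (0.000012)/(-0.065653) = 0.583569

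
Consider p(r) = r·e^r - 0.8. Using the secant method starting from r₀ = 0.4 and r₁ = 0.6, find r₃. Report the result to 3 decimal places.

p(0.4) = -0.20327, p(0.6) = 0.29327
r₂ = 0.60000 − 0.29327·(0.60000 − 0.40000) / (0.29327 − (-0.20327)) = 0.60000 − (0.05865)/(0.49654) = 0.48187
p(0.48187) = -0.01979
r₃ = 0.48187 − (-0.01979)·(0.48187 − 0.60000) / (-0.01979 − 0.29327) = 0.48187 − (0.00234)/(-0.31307) = 0.48934

0.489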